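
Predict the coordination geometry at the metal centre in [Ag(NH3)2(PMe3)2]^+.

tetrahedral

Ligand charges: ammonia is neutral; trimethylphosphine is neutral. With an overall charge of +1 the silver centre must be in the +1 oxidation state.
Ag sits in group 11, so the d-electron count is 11 − 1 = 10.
With 4 monodentate ligands the coordination number is 4.
A d¹⁰ ion has no crystal-field stabilisation preference between square planar and tetrahedral, so four ligands adopt the sterically favoured tetrahedral geometry.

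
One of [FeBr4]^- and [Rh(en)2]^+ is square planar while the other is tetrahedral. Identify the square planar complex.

For [FeBr4]^-: Ligand charges: each bromide is −1. With an overall charge of −1 the iron centre must be in the +3 oxidation state. Iron is a group-8 element; Fe(III) is therefore d⁵. A high-spin d⁵ ion has zero CFSE in either geometry, so four ligands adopt the sterically favoured tetrahedral geometry. → tetrahedral.
For [Rh(en)2]^+: Ethylenediamine is neutral; balancing the +1 overall charge requires Rh(I). Rh sits in group 9, so the d-electron count is 9 − 1 = 8. A 4d d⁸ ion has a large crystal-field splitting; square planar leaves the high-energy d_{x²−y²} orbital empty and maximises CFSE. → square planar.

[Rh(en)2]^+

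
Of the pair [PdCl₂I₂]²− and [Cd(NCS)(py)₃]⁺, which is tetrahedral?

For [PdCl₂I₂]²−: Each chloride is −1; each iodide is −1; balancing the −2 overall charge requires Pd(II). Palladium is a group-10 element; Pd(II) is therefore d⁸. A 4d d⁸ ion has a large crystal-field splitting; square planar leaves the high-energy d_{x²−y²} orbital empty and maximises CFSE. → square planar.
For [Cd(NCS)(py)₃]⁺: Each isothiocyanate is −1; pyridine is neutral; balancing the +1 overall charge requires Cd(II). Cadmium is a group-12 element; Cd(II) is therefore d¹⁰. A d¹⁰ ion has no crystal-field stabilisation preference between square planar and tetrahedral, so four ligands adopt the sterically favoured tetrahedral geometry. → tetrahedral.

[Cd(NCS)(py)₃]⁺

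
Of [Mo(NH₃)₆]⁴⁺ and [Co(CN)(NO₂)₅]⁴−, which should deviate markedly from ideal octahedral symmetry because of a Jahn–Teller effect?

[Mo(NH₃)₆]⁴⁺: Ammonia is neutral; balancing the +4 overall charge requires Mo(IV). Mo sits in group 6, so the d-electron count is 6 − 4 = 2. The d² configuration leaves the e_g set evenly filled (or empty) — no strong Jahn–Teller driving force.
[Co(CN)(NO₂)₅]⁴−: Summing ligand charges against the −4 overall charge gives an oxidation state of +2 for cobalt. Cobalt is a group-9 element; Co(II) is therefore d⁷. Cyanide and nitro (N-bound nitrite) are strong-field ligands (high in the spectrochemical series) for a first-row metal, so the complex is low-spin. The t₂g⁶e_g¹ (low-spin) configuration has an unevenly filled e_g set; the Jahn–Teller theorem predicts a tetragonal distortion (typically axial elongation) to lift the degeneracy.

[Co(CN)(NO₂)₅]⁴−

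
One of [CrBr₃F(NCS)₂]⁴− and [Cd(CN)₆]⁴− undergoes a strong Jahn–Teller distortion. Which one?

[CrBr₃F(NCS)₂]⁴−

[CrBr₃F(NCS)₂]⁴−: Ligand charges: each bromide is −1; each fluoride is −1; each isothiocyanate is −1. With an overall charge of −4 the chromium centre must be in the +2 oxidation state. Chromium is a group-6 element; Cr(II) is therefore d⁴. Bromide, fluoride, and isothiocyanate are weak-field ligands for a first-row metal, so the complex is high-spin. The t₂g³e_g¹ (high-spin) configuration has an unevenly filled e_g set; the Jahn–Teller theorem predicts a tetragonal distortion (typically axial elongation) to lift the degeneracy.
[Cd(CN)₆]⁴−: Summing ligand charges against the −4 overall charge gives an oxidation state of +2 for cadmium. Group 12 minus oxidation state 2 gives a d¹⁰ configuration. The d¹⁰ configuration leaves the e_g set evenly filled (or empty) — no strong Jahn–Teller driving force.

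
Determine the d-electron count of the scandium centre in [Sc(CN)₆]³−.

d⁰

Ligand charges: each cyanide is −1. With an overall charge of −3 the scandium centre must be in the +3 oxidation state.
Scandium is a group-3 element; Sc(III) is therefore d⁰.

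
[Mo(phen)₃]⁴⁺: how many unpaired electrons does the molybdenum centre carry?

2

1,10-phenanthroline is neutral; balancing the +4 overall charge requires Mo(IV).
Mo sits in group 6, so the d-electron count is 6 − 4 = 2.
Counting donor atoms: 3×1,10-phenanthroline (bidentate) → 6 donors. Coordination number = 6.
In an octahedral field the d² configuration is t₂g²e_g⁰ (only one arrangement possible), giving 2 unpaired electrons.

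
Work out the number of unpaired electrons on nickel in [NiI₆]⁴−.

Summing ligand charges against the −4 overall charge gives an oxidation state of +2 for nickel.
Nickel is a group-10 element; Ni(II) is therefore d⁸.
In an octahedral field the d⁸ configuration is t₂g⁶e_g² (only one arrangement possible), giving 2 unpaired electrons.

2 unpaired electrons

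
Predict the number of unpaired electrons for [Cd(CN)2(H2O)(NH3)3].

Summing ligand charges against the 0 overall charge gives an oxidation state of +2 for cadmium.
Cadmium is a group-12 element; Cd(II) is therefore d¹⁰.
In an octahedral field the d¹⁰ configuration is t₂g⁶e_g⁴, giving 0 unpaired electrons.

0 unpaired electrons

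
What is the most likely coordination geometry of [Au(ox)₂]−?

Each oxalate is −2; balancing the −1 overall charge requires Au(III).
Gold is a group-11 element; Au(III) is therefore d⁸.
Counting donor atoms: 2×oxalate (bidentate) → 4 donors. Coordination number = 4.
A 5d d⁸ ion has a large crystal-field splitting; square planar leaves the high-energy d_{x²−y²} orbital empty and maximises CFSE.

square planar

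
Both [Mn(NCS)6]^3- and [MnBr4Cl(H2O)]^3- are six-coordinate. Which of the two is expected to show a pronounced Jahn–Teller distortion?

[Mn(NCS)6]^3-: Ligand charges: each isothiocyanate is −1. With an overall charge of −3 the manganese centre must be in the +3 oxidation state. Group 7 minus oxidation state 3 gives a d⁴ configuration. Isothiocyanate is a weak-field ligand for a first-row metal, so the complex is high-spin. The t₂g³e_g¹ (high-spin) configuration has an unevenly filled e_g set; the Jahn–Teller theorem predicts a tetragonal distortion (typically axial elongation) to lift the degeneracy.
[MnBr4Cl(H2O)]^3-: Each bromide is −1; each chloride is −1; water is neutral; balancing the −3 overall charge requires Mn(II). Mn sits in group 7, so the d-electron count is 7 − 2 = 5. Bromide and chloride are weak-field ligands for a first-row metal, so the complex is high-spin. The d⁵ configuration leaves the e_g set evenly filled (or empty) — no strong Jahn–Teller driving force.

[Mn(NCS)6]^3-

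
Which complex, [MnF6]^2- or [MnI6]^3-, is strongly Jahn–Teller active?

[MnF6]^2-: Summing ligand charges against the −2 overall charge gives an oxidation state of +4 for manganese. Group 7 minus oxidation state 4 gives a d³ configuration. The d³ configuration leaves the e_g set evenly filled (or empty) — no strong Jahn–Teller driving force.
[MnI6]^3-: Each iodide is −1; balancing the −3 overall charge requires Mn(III). Mn sits in group 7, so the d-electron count is 7 − 3 = 4. Iodide is a weak-field ligand for a first-row metal, so the complex is high-spin. The t₂g³e_g¹ (high-spin) configuration has an unevenly filled e_g set; the Jahn–Teller theorem predicts a tetragonal distortion (typically axial elongation) to lift the degeneracy.

[MnI6]^3-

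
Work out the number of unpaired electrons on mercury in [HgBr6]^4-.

0

Summing ligand charges against the −4 overall charge gives an oxidation state of +2 for mercury.
Hg sits in group 12, so the d-electron count is 12 − 2 = 10.
In an octahedral field the d¹⁰ configuration is t₂g⁶e_g⁴, giving 0 unpaired electrons.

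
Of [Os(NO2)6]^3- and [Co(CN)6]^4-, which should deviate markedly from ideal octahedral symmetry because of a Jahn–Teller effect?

[Co(CN)6]^4-

[Os(NO2)6]^3-: Summing ligand charges against the −3 overall charge gives an oxidation state of +3 for osmium. Os sits in group 8, so the d-electron count is 8 − 3 = 5. A 5d ion has a large Δₒ and is invariably low-spin. The d⁵ configuration leaves the e_g set evenly filled (or empty) — no strong Jahn–Teller driving force.
[Co(CN)6]^4-: Each cyanide is −1; balancing the −4 overall charge requires Co(II). Co sits in group 9, so the d-electron count is 9 − 2 = 7. Cyanide is a strong-field ligand (high in the spectrochemical series) for a first-row metal, so the complex is low-spin. The t₂g⁶e_g¹ (low-spin) configuration has an unevenly filled e_g set; the Jahn–Teller theorem predicts a tetragonal distortion (typically axial elongation) to lift the degeneracy.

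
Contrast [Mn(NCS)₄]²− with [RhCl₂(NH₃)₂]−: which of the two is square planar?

For [Mn(NCS)₄]²−: Ligand charges: each isothiocyanate is −1. With an overall charge of −2 the manganese centre must be in the +2 oxidation state. Manganese is a group-7 element; Mn(II) is therefore d⁵. A high-spin d⁵ ion has zero CFSE in either geometry, so four ligands adopt the sterically favoured tetrahedral geometry. → tetrahedral.
For [RhCl₂(NH₃)₂]−: Ligand charges: each chloride is −1; ammonia is neutral. With an overall charge of −1 the rhodium centre must be in the +1 oxidation state. Rhodium is a group-9 element; Rh(I) is therefore d⁸. A 4d d⁸ ion has a large crystal-field splitting; square planar leaves the high-energy d_{x²−y²} orbital empty and maximises CFSE. → square planar.

[RhCl₂(NH₃)₂]−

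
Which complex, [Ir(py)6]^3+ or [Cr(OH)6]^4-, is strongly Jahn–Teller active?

[Cr(OH)6]^4-

[Ir(py)6]^3+: Ligand charges: pyridine is neutral. With an overall charge of +3 the iridium centre must be in the +3 oxidation state. Ir sits in group 9, so the d-electron count is 9 − 3 = 6. A 5d ion has a large Δₒ and is invariably low-spin. The d⁶ configuration leaves the e_g set evenly filled (or empty) — no strong Jahn–Teller driving force.
[Cr(OH)6]^4-: Summing ligand charges against the −4 overall charge gives an oxidation state of +2 for chromium. Group 6 minus oxidation state 2 gives a d⁴ configuration. Hydroxide is a weak-field ligand for a first-row metal, so the complex is high-spin. The t₂g³e_g¹ (high-spin) configuration has an unevenly filled e_g set; the Jahn–Teller theorem predicts a tetragonal distortion (typically axial elongation) to lift the degeneracy.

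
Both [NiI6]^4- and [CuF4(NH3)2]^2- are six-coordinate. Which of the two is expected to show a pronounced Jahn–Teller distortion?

[CuF4(NH3)2]^2-

[NiI6]^4-: Ligand charges: each iodide is −1. With an overall charge of −4 the nickel centre must be in the +2 oxidation state. Ni sits in group 10, so the d-electron count is 10 − 2 = 8. The d⁸ configuration leaves the e_g set evenly filled (or empty) — no strong Jahn–Teller driving force.
[CuF4(NH3)2]^2-: Each fluoride is −1; ammonia is neutral; balancing the −2 overall charge requires Cu(II). Cu sits in group 11, so the d-electron count is 11 − 2 = 9. The t₂g⁶e_g³ configuration has an unevenly filled e_g set; the Jahn–Teller theorem predicts a tetragonal distortion (typically axial elongation) to lift the degeneracy.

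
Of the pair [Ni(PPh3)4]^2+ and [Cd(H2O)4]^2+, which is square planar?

[Ni(PPh3)4]^2+

For [Ni(PPh3)4]^2+: Summing ligand charges against the +2 overall charge gives an oxidation state of +2 for nickel. Ni sits in group 10, so the d-electron count is 10 − 2 = 8. Triphenylphosphine is a strong-field ligand (high in the spectrochemical series). A 3d d⁸ ion with strong-field ligands gains enough CFSE to favour square planar over tetrahedral. → square planar.
For [Cd(H2O)4]^2+: Water is neutral; balancing the +2 overall charge requires Cd(II). Cd sits in group 12, so the d-electron count is 12 − 2 = 10. A d¹⁰ ion has no crystal-field stabilisation preference between square planar and tetrahedral, so four ligands adopt the sterically favoured tetrahedral geometry. → tetrahedral.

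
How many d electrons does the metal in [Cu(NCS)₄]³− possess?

d¹⁰

Ligand charges: each isothiocyanate is −1. With an overall charge of −3 the copper centre must be in the +1 oxidation state.
Cu sits in group 11, so the d-electron count is 11 − 1 = 10.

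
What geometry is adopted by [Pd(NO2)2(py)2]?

square planar

Ligand charges: each nitro (N-bound nitrite) is −1; pyridine is neutral. With an overall charge of 0 the palladium centre must be in the +2 oxidation state.
Pd sits in group 10, so the d-electron count is 10 − 2 = 8.
Coordination number: 4.
A 4d d⁸ ion has a large crystal-field splitting; square planar leaves the high-energy d_{x²−y²} orbital empty and maximises CFSE.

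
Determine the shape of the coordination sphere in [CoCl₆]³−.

octahedral

Summing ligand charges against the −3 overall charge gives an oxidation state of +3 for cobalt.
Cobalt is a group-9 element; Co(III) is therefore d⁶.
With 6 monodentate ligands the coordination number is 6.
Six donors around a single metal centre give an octahedral coordination sphere.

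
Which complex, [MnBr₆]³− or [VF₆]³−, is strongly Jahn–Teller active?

[MnBr₆]³−: Each bromide is −1; balancing the −3 overall charge requires Mn(III). Mn sits in group 7, so the d-electron count is 7 − 3 = 4. Bromide is a weak-field ligand for a first-row metal, so the complex is high-spin. The t₂g³e_g¹ (high-spin) configuration has an unevenly filled e_g set; the Jahn–Teller theorem predicts a tetragonal distortion (typically axial elongation) to lift the degeneracy.
[VF₆]³−: Summing ligand charges against the −3 overall charge gives an oxidation state of +3 for vanadium. Vanadium is a group-5 element; V(III) is therefore d². The d² configuration leaves the e_g set evenly filled (or empty) — no strong Jahn–Teller driving force.

[MnBr₆]³−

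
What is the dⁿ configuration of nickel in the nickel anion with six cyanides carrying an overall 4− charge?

Each cyanide is −1; balancing the −4 overall charge requires Ni(II).
Nickel is a group-10 element; Ni(II) is therefore d⁸.

d⁸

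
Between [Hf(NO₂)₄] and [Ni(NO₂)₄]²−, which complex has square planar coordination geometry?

[Ni(NO₂)₄]²−

For [Hf(NO₂)₄]: Each nitro (N-bound nitrite) is −1; balancing the 0 overall charge requires Hf(IV). Hafnium is a group-4 element; Hf(IV) is therefore d⁰. A d⁰ ion has no crystal-field stabilisation preference between square planar and tetrahedral, so four ligands adopt the sterically favoured tetrahedral geometry. → tetrahedral.
For [Ni(NO₂)₄]²−: Summing ligand charges against the −2 overall charge gives an oxidation state of +2 for nickel. Group 10 minus oxidation state 2 gives a d⁸ configuration. Nitro (N-bound nitrite) is a strong-field ligand (high in the spectrochemical series). A 3d d⁸ ion with strong-field ligands gains enough CFSE to favour square planar over tetrahedral. → square planar.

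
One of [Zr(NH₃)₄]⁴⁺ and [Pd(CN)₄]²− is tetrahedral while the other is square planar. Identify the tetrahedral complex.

[Zr(NH₃)₄]⁴⁺

For [Zr(NH₃)₄]⁴⁺: Summing ligand charges against the +4 overall charge gives an oxidation state of +4 for zirconium. Zirconium is a group-4 element; Zr(IV) is therefore d⁰. A d⁰ ion has no crystal-field stabilisation preference between square planar and tetrahedral, so four ligands adopt the sterically favoured tetrahedral geometry. → tetrahedral.
For [Pd(CN)₄]²−: Summing ligand charges against the −2 overall charge gives an oxidation state of +2 for palladium. Palladium is a group-10 element; Pd(II) is therefore d⁸. A 4d d⁸ ion has a large crystal-field splitting; square planar leaves the high-energy d_{x²−y²} orbital empty and maximises CFSE. → square planar.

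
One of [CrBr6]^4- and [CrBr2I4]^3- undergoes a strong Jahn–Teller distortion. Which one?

[CrBr6]^4-: Each bromide is −1; balancing the −4 overall charge requires Cr(II). Chromium is a group-6 element; Cr(II) is therefore d⁴. Bromide is a weak-field ligand for a first-row metal, so the complex is high-spin. The t₂g³e_g¹ (high-spin) configuration has an unevenly filled e_g set; the Jahn–Teller theorem predicts a tetragonal distortion (typically axial elongation) to lift the degeneracy.
[CrBr2I4]^3-: Ligand charges: each bromide is −1; each iodide is −1. With an overall charge of −3 the chromium centre must be in the +3 oxidation state. Chromium is a group-6 element; Cr(III) is therefore d³. The d³ configuration leaves the e_g set evenly filled (or empty) — no strong Jahn–Teller driving force.

[CrBr6]^4-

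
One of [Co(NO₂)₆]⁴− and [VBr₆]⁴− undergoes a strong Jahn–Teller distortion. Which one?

[Co(NO₂)₆]⁴−: Each nitro (N-bound nitrite) is −1; balancing the −4 overall charge requires Co(II). Group 9 minus oxidation state 2 gives a d⁷ configuration. Nitro (N-bound nitrite) is a strong-field ligand (high in the spectrochemical series) for a first-row metal, so the complex is low-spin. The t₂g⁶e_g¹ (low-spin) configuration has an unevenly filled e_g set; the Jahn–Teller theorem predicts a tetragonal distortion (typically axial elongation) to lift the degeneracy.
[VBr₆]⁴−: Each bromide is −1; balancing the −4 overall charge requires V(II). Vanadium is a group-5 element; V(II) is therefore d³. The d³ configuration leaves the e_g set evenly filled (or empty) — no strong Jahn–Teller driving force.

[Co(NO₂)₆]⁴−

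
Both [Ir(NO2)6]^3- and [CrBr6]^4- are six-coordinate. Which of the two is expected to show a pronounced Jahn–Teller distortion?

[Ir(NO2)6]^3-: Each nitro (N-bound nitrite) is −1; balancing the −3 overall charge requires Ir(III). Iridium is a group-9 element; Ir(III) is therefore d⁶. A 5d ion has a large Δₒ and is invariably low-spin. The d⁶ configuration leaves the e_g set evenly filled (or empty) — no strong Jahn–Teller driving force.
[CrBr6]^4-: Summing ligand charges against the −4 overall charge gives an oxidation state of +2 for chromium. Cr sits in group 6, so the d-electron count is 6 − 2 = 4. Bromide is a weak-field ligand for a first-row metal, so the complex is high-spin. The t₂g³e_g¹ (high-spin) configuration has an unevenly filled e_g set; the Jahn–Teller theorem predicts a tetragonal distortion (typically axial elongation) to lift the degeneracy.

[CrBr6]^4-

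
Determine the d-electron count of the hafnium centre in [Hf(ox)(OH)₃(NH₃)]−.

d0

Each oxalate is −2; each hydroxide is −1; ammonia is neutral; balancing the −1 overall charge requires Hf(IV).
Hafnium is a group-4 element; Hf(IV) is therefore d⁰.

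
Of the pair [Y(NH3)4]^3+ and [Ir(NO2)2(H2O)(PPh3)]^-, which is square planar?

For [Y(NH3)4]^3+: Ammonia is neutral; balancing the +3 overall charge requires Y(III). Group 3 minus oxidation state 3 gives a d⁰ configuration. A d⁰ ion has no crystal-field stabilisation preference between square planar and tetrahedral, so four ligands adopt the sterically favoured tetrahedral geometry. → tetrahedral.
For [Ir(NO2)2(H2O)(PPh3)]^-: Summing ligand charges against the −1 overall charge gives an oxidation state of +1 for iridium. Group 9 minus oxidation state 1 gives a d⁸ configuration. A 5d d⁸ ion has a large crystal-field splitting; square planar leaves the high-energy d_{x²−y²} orbital empty and maximises CFSE. → square planar.

[Ir(NO2)2(H2O)(PPh3)]^-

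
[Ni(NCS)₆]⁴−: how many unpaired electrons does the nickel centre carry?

2 unpaired electrons

Each isothiocyanate is −1; balancing the −4 overall charge requires Ni(II).
Ni sits in group 10, so the d-electron count is 10 − 2 = 8.
In an octahedral field the d⁸ configuration is t₂g⁶e_g² (only one arrangement possible), giving 2 unpaired electrons.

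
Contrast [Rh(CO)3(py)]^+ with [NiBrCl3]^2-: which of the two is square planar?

For [Rh(CO)3(py)]^+: Summing ligand charges against the +1 overall charge gives an oxidation state of +1 for rhodium. Rh sits in group 9, so the d-electron count is 9 − 1 = 8. A 4d d⁸ ion has a large crystal-field splitting; square planar leaves the high-energy d_{x²−y²} orbital empty and maximises CFSE. → square planar.
For [NiBrCl3]^2-: Ligand charges: each bromide is −1; each chloride is −1. With an overall charge of −2 the nickel centre must be in the +2 oxidation state. Nickel is a group-10 element; Ni(II) is therefore d⁸. Bromide and chloride are weak-field ligands. With weak-field ligands the CFSE gain from square planar is small, so a 3d d⁸ ion takes the sterically preferred tetrahedral geometry. → tetrahedral.

[Rh(CO)3(py)]^+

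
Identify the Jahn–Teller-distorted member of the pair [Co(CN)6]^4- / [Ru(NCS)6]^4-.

[Co(CN)6]^4-

[Co(CN)6]^4-: Each cyanide is −1; balancing the −4 overall charge requires Co(II). Co sits in group 9, so the d-electron count is 9 − 2 = 7. Cyanide is a strong-field ligand (high in the spectrochemical series) for a first-row metal, so the complex is low-spin. The t₂g⁶e_g¹ (low-spin) configuration has an unevenly filled e_g set; the Jahn–Teller theorem predicts a tetragonal distortion (typically axial elongation) to lift the degeneracy.
[Ru(NCS)6]^4-: Ligand charges: each isothiocyanate is −1. With an overall charge of −4 the ruthenium centre must be in the +2 oxidation state. Ruthenium is a group-8 element; Ru(II) is therefore d⁶. A 4d ion has a large Δₒ and is invariably low-spin. The d⁶ configuration leaves the e_g set evenly filled (or empty) — no strong Jahn–Teller driving force.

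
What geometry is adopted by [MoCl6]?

octahedral

Ligand charges: each chloride is −1. With an overall charge of 0 the molybdenum centre must be in the +6 oxidation state.
Mo sits in group 6, so the d-electron count is 6 − 6 = 0.
Coordination number: 6.
Six donors around a single metal centre give an octahedral coordination sphere.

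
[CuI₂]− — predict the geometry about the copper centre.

Summing ligand charges against the −1 overall charge gives an oxidation state of +1 for copper.
Group 11 minus oxidation state 1 gives a d¹⁰ configuration.
Coordination number: 2.
A d¹⁰ ion with only two ligands adopts a linear arrangement (sp hybridisation; no CFSE preference).

linear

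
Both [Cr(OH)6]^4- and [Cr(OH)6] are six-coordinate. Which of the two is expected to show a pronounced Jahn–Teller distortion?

[Cr(OH)6]^4-

[Cr(OH)6]^4-: Each hydroxide is −1; balancing the −4 overall charge requires Cr(II). Group 6 minus oxidation state 2 gives a d⁴ configuration. Hydroxide is a weak-field ligand for a first-row metal, so the complex is high-spin. The t₂g³e_g¹ (high-spin) configuration has an unevenly filled e_g set; the Jahn–Teller theorem predicts a tetragonal distortion (typically axial elongation) to lift the degeneracy.
[Cr(OH)6]: Each hydroxide is −1; balancing the 0 overall charge requires Cr(VI). Cr sits in group 6, so the d-electron count is 6 − 6 = 0. The d⁰ configuration leaves the e_g set evenly filled (or empty) — no strong Jahn–Teller driving force.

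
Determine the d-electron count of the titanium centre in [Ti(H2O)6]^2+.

d²

Summing ligand charges against the +2 overall charge gives an oxidation state of +2 for titanium.
Ti sits in group 4, so the d-electron count is 4 − 2 = 2.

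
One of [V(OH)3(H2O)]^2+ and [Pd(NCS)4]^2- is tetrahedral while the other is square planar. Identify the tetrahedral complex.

[V(OH)3(H2O)]^2+

For [V(OH)3(H2O)]^2+: Summing ligand charges against the +2 overall charge gives an oxidation state of +5 for vanadium. Group 5 minus oxidation state 5 gives a d⁰ configuration. A d⁰ ion has no crystal-field stabilisation preference between square planar and tetrahedral, so four ligands adopt the sterically favoured tetrahedral geometry. → tetrahedral.
For [Pd(NCS)4]^2-: Ligand charges: each isothiocyanate is −1. With an overall charge of −2 the palladium centre must be in the +2 oxidation state. Palladium is a group-10 element; Pd(II) is therefore d⁸. A 4d d⁸ ion has a large crystal-field splitting; square planar leaves the high-energy d_{x²−y²} orbital empty and maximises CFSE. → square planar.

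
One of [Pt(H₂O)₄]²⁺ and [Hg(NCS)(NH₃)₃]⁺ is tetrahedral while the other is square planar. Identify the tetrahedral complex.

[Hg(NCS)(NH₃)₃]⁺

For [Pt(H₂O)₄]²⁺: Summing ligand charges against the +2 overall charge gives an oxidation state of +2 for platinum. Group 10 minus oxidation state 2 gives a d⁸ configuration. A 5d d⁸ ion has a large crystal-field splitting; square planar leaves the high-energy d_{x²−y²} orbital empty and maximises CFSE. → square planar.
For [Hg(NCS)(NH₃)₃]⁺: Ligand charges: each isothiocyanate is −1; ammonia is neutral. With an overall charge of +1 the mercury centre must be in the +2 oxidation state. Group 12 minus oxidation state 2 gives a d¹⁰ configuration. A d¹⁰ ion has no crystal-field stabilisation preference between square planar and tetrahedral, so four ligands adopt the sterically favoured tetrahedral geometry. → tetrahedral.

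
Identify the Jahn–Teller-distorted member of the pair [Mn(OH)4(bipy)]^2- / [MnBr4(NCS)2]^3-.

[MnBr4(NCS)2]^3-

[Mn(OH)4(bipy)]^2-: Summing ligand charges against the −2 overall charge gives an oxidation state of +2 for manganese. Mn sits in group 7, so the d-electron count is 7 − 2 = 5. Hydroxide is a weak-field ligand for a first-row metal, so the complex is high-spin. The d⁵ configuration leaves the e_g set evenly filled (or empty) — no strong Jahn–Teller driving force.
[MnBr4(NCS)2]^3-: Ligand charges: each bromide is −1; each isothiocyanate is −1. With an overall charge of −3 the manganese centre must be in the +3 oxidation state. Manganese is a group-7 element; Mn(III) is therefore d⁴. Bromide and isothiocyanate are weak-field ligands for a first-row metal, so the complex is high-spin. The t₂g³e_g¹ (high-spin) configuration has an unevenly filled e_g set; the Jahn–Teller theorem predicts a tetragonal distortion (typically axial elongation) to lift the degeneracy.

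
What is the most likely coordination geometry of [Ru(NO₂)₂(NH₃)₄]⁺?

octahedral

Ligand charges: each nitro (N-bound nitrite) is −1; ammonia is neutral. With an overall charge of +1 the ruthenium centre must be in the +3 oxidation state.
Group 8 minus oxidation state 3 gives a d⁵ configuration.
With 6 monodentate ligands the coordination number is 6.
Six donors around a single metal centre give an octahedral coordination sphere.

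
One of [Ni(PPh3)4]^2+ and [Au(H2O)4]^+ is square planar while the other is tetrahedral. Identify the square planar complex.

[Ni(PPh3)4]^2+

For [Ni(PPh3)4]^2+: Triphenylphosphine is neutral; balancing the +2 overall charge requires Ni(II). Group 10 minus oxidation state 2 gives a d⁸ configuration. Triphenylphosphine is a strong-field ligand (high in the spectrochemical series). A 3d d⁸ ion with strong-field ligands gains enough CFSE to favour square planar over tetrahedral. → square planar.
For [Au(H2O)4]^+: Ligand charges: water is neutral. With an overall charge of +1 the gold centre must be in the +1 oxidation state. Gold is a group-11 element; Au(I) is therefore d¹⁰. A d¹⁰ ion has no crystal-field stabilisation preference between square planar and tetrahedral, so four ligands adopt the sterically favoured tetrahedral geometry. → tetrahedral.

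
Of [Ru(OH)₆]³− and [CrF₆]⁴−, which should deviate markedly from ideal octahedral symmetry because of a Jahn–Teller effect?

[CrF₆]⁴−

[Ru(OH)₆]³−: Summing ligand charges against the −3 overall charge gives an oxidation state of +3 for ruthenium. Group 8 minus oxidation state 3 gives a d⁵ configuration. A 4d ion has a large Δₒ and is invariably low-spin. The d⁵ configuration leaves the e_g set evenly filled (or empty) — no strong Jahn–Teller driving force.
[CrF₆]⁴−: Each fluoride is −1; balancing the −4 overall charge requires Cr(II). Chromium is a group-6 element; Cr(II) is therefore d⁴. Fluoride is a weak-field ligand for a first-row metal, so the complex is high-spin. The t₂g³e_g¹ (high-spin) configuration has an unevenly filled e_g set; the Jahn–Teller theorem predicts a tetragonal distortion (typically axial elongation) to lift the degeneracy.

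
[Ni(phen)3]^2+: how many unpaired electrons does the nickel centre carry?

Ligand charges: 1,10-phenanthroline is neutral. With an overall charge of +2 the nickel centre must be in the +2 oxidation state.
Nickel is a group-10 element; Ni(II) is therefore d⁸.
Counting donor atoms: 3×1,10-phenanthroline (bidentate) → 6 donors. Coordination number = 6.
In an octahedral field the d⁸ configuration is t₂g⁶e_g² (only one arrangement possible), giving 2 unpaired electrons.

2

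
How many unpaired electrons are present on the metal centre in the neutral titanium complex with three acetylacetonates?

1 unpaired electron

Each acetylacetonate is −1; balancing the 0 overall charge requires Ti(III).
Ti sits in group 4, so the d-electron count is 4 − 3 = 1.
Counting donor atoms: 3×acetylacetonate (bidentate) → 6 donors. Coordination number = 6.
In an octahedral field the d¹ configuration is t₂g¹e_g⁰ (only one arrangement possible), giving 1 unpaired electron.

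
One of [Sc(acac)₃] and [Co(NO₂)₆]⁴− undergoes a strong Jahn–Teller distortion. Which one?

[Sc(acac)₃]: Ligand charges: each acetylacetonate is −1. With an overall charge of 0 the scandium centre must be in the +3 oxidation state. Sc sits in group 3, so the d-electron count is 3 − 3 = 0. The d⁰ configuration leaves the e_g set evenly filled (or empty) — no strong Jahn–Teller driving force.
[Co(NO₂)₆]⁴−: Summing ligand charges against the −4 overall charge gives an oxidation state of +2 for cobalt. Co sits in group 9, so the d-electron count is 9 − 2 = 7. Nitro (N-bound nitrite) is a strong-field ligand (high in the spectrochemical series) for a first-row metal, so the complex is low-spin. The t₂g⁶e_g¹ (low-spin) configuration has an unevenly filled e_g set; the Jahn–Teller theorem predicts a tetragonal distortion (typically axial elongation) to lift the degeneracy.

[Co(NO₂)₆]⁴−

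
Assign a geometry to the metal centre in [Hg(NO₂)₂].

linear

Ligand charges: each nitro (N-bound nitrite) is −1. With an overall charge of 0 the mercury centre must be in the +2 oxidation state.
Group 12 minus oxidation state 2 gives a d¹⁰ configuration.
Coordination number: 2.
A d¹⁰ ion with only two ligands adopts a linear arrangement (sp hybridisation; no CFSE preference).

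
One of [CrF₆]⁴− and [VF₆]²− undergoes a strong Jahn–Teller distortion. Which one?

[CrF₆]⁴−: Ligand charges: each fluoride is −1. With an overall charge of −4 the chromium centre must be in the +2 oxidation state. Chromium is a group-6 element; Cr(II) is therefore d⁴. Fluoride is a weak-field ligand for a first-row metal, so the complex is high-spin. The t₂g³e_g¹ (high-spin) configuration has an unevenly filled e_g set; the Jahn–Teller theorem predicts a tetragonal distortion (typically axial elongation) to lift the degeneracy.
[VF₆]²−: Ligand charges: each fluoride is −1. With an overall charge of −2 the vanadium centre must be in the +4 oxidation state. V sits in group 5, so the d-electron count is 5 − 4 = 1. The d¹ configuration leaves the e_g set evenly filled (or empty) — no strong Jahn–Teller driving force.

[CrF₆]⁴−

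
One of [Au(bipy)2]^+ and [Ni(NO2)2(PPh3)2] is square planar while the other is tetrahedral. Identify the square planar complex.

For [Au(bipy)2]^+: 2,2′-bipyridine is neutral; balancing the +1 overall charge requires Au(I). Gold is a group-11 element; Au(I) is therefore d¹⁰. A d¹⁰ ion has no crystal-field stabilisation preference between square planar and tetrahedral, so four ligands adopt the sterically favoured tetrahedral geometry. → tetrahedral.
For [Ni(NO2)2(PPh3)2]: Each nitro (N-bound nitrite) is −1; triphenylphosphine is neutral; balancing the 0 overall charge requires Ni(II). Nickel is a group-10 element; Ni(II) is therefore d⁸. Nitro (N-bound nitrite) and triphenylphosphine are strong-field ligands (high in the spectrochemical series). A 3d d⁸ ion with strong-field ligands gains enough CFSE to favour square planar over tetrahedral. → square planar.

[Ni(NO2)2(PPh3)2]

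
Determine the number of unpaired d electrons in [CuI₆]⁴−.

Summing ligand charges against the −4 overall charge gives an oxidation state of +2 for copper.
Copper is a group-11 element; Cu(II) is therefore d⁹.
In an octahedral field the d⁹ configuration is t₂g⁶e_g³ (only one arrangement possible), giving 1 unpaired electron.

1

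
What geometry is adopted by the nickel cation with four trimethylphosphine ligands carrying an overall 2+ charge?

square planar

Trimethylphosphine is neutral; balancing the +2 overall charge requires Ni(II).
Nickel is a group-10 element; Ni(II) is therefore d⁸.
Coordination number: 4.
Trimethylphosphine is a strong-field ligand (high in the spectrochemical series).
A 3d d⁸ ion with strong-field ligands gains enough CFSE to favour square planar over tetrahedral.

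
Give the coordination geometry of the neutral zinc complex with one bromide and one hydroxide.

linear

Ligand charges: each bromide is −1; each hydroxide is −1. With an overall charge of 0 the zinc centre must be in the +2 oxidation state.
Zn sits in group 12, so the d-electron count is 12 − 2 = 10.
With 2 monodentate ligands the coordination number is 2.
A d¹⁰ ion with only two ligands adopts a linear arrangement (sp hybridisation; no CFSE preference).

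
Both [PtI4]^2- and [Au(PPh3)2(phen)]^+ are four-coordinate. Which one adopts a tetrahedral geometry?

For [PtI4]^2-: Summing ligand charges against the −2 overall charge gives an oxidation state of +2 for platinum. Pt sits in group 10, so the d-electron count is 10 − 2 = 8. A 5d d⁸ ion has a large crystal-field splitting; square planar leaves the high-energy d_{x²−y²} orbital empty and maximises CFSE. → square planar.
For [Au(PPh3)2(phen)]^+: Ligand charges: triphenylphosphine is neutral; 1,10-phenanthroline is neutral. With an overall charge of +1 the gold centre must be in the +1 oxidation state. Group 11 minus oxidation state 1 gives a d¹⁰ configuration. A d¹⁰ ion has no crystal-field stabilisation preference between square planar and tetrahedral, so four ligands adopt the sterically favoured tetrahedral geometry. → tetrahedral.

[Au(PPh3)2(phen)]^+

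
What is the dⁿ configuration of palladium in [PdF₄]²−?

d⁸

Each fluoride is −1; balancing the −2 overall charge requires Pd(II).
Pd sits in group 10, so the d-electron count is 10 − 2 = 8.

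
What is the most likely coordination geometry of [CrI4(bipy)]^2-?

octahedral

Each iodide is −1; 2,2′-bipyridine is neutral; balancing the −2 overall charge requires Cr(II).
Group 6 minus oxidation state 2 gives a d⁴ configuration.
Counting donor atoms: 4×iodide (monodentate) → 4 donors; 1×2,2′-bipyridine (bidentate) → 2 donors. Coordination number = 6.
Six donors around a single metal centre give an octahedral coordination sphere.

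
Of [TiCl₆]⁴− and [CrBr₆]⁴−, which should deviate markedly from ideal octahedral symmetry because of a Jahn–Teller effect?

[TiCl₆]⁴−: Each chloride is −1; balancing the −4 overall charge requires Ti(II). Titanium is a group-4 element; Ti(II) is therefore d². The d² configuration leaves the e_g set evenly filled (or empty) — no strong Jahn–Teller driving force.
[CrBr₆]⁴−: Ligand charges: each bromide is −1. With an overall charge of −4 the chromium centre must be in the +2 oxidation state. Chromium is a group-6 element; Cr(II) is therefore d⁴. Bromide is a weak-field ligand for a first-row metal, so the complex is high-spin. The t₂g³e_g¹ (high-spin) configuration has an unevenly filled e_g set; the Jahn–Teller theorem predicts a tetragonal distortion (typically axial elongation) to lift the degeneracy.

[CrBr₆]⁴−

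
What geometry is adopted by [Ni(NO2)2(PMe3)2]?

Summing ligand charges against the 0 overall charge gives an oxidation state of +2 for nickel.
Nickel is a group-10 element; Ni(II) is therefore d⁸.
With 4 monodentate ligands the coordination number is 4.
Nitro (N-bound nitrite) and trimethylphosphine are strong-field ligands (high in the spectrochemical series).
A 3d d⁸ ion with strong-field ligands gains enough CFSE to favour square planar over tetrahedral.

square planar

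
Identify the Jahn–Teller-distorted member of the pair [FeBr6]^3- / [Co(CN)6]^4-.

[Co(CN)6]^4-

[FeBr6]^3-: Ligand charges: each bromide is −1. With an overall charge of −3 the iron centre must be in the +3 oxidation state. Fe sits in group 8, so the d-electron count is 8 − 3 = 5. Bromide is a weak-field ligand for a first-row metal, so the complex is high-spin. The d⁵ configuration leaves the e_g set evenly filled (or empty) — no strong Jahn–Teller driving force.
[Co(CN)6]^4-: Ligand charges: each cyanide is −1. With an overall charge of −4 the cobalt centre must be in the +2 oxidation state. Group 9 minus oxidation state 2 gives a d⁷ configuration. Cyanide is a strong-field ligand (high in the spectrochemical series) for a first-row metal, so the complex is low-spin. The t₂g⁶e_g¹ (low-spin) configuration has an unevenly filled e_g set; the Jahn–Teller theorem predicts a tetragonal distortion (typically axial elongation) to lift the degeneracy.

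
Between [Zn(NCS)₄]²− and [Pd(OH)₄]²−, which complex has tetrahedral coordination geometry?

For [Zn(NCS)₄]²−: Summing ligand charges against the −2 overall charge gives an oxidation state of +2 for zinc. Zn sits in group 12, so the d-electron count is 12 − 2 = 10. A d¹⁰ ion has no crystal-field stabilisation preference between square planar and tetrahedral, so four ligands adopt the sterically favoured tetrahedral geometry. → tetrahedral.
For [Pd(OH)₄]²−: Summing ligand charges against the −2 overall charge gives an oxidation state of +2 for palladium. Palladium is a group-10 element; Pd(II) is therefore d⁸. A 4d d⁸ ion has a large crystal-field splitting; square planar leaves the high-energy d_{x²−y²} orbital empty and maximises CFSE. → square planar.

[Zn(NCS)₄]²−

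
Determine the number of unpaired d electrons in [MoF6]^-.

1 unpaired electron

Summing ligand charges against the −1 overall charge gives an oxidation state of +5 for molybdenum.
Group 6 minus oxidation state 5 gives a d¹ configuration.
In an octahedral field the d¹ configuration is t₂g¹e_g⁰ (only one arrangement possible), giving 1 unpaired electron.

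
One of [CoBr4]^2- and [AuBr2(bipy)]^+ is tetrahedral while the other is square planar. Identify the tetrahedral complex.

For [CoBr4]^2-: Ligand charges: each bromide is −1. With an overall charge of −2 the cobalt centre must be in the +2 oxidation state. Cobalt is a group-9 element; Co(II) is therefore d⁷. For a high-spin 3d d⁷ ion with weak-field ligands the small Δₜ gives little square-planar CFSE advantage, so four ligands adopt the sterically favoured tetrahedral geometry. → tetrahedral.
For [AuBr2(bipy)]^+: Each bromide is −1; 2,2′-bipyridine is neutral; balancing the +1 overall charge requires Au(III). Group 11 minus oxidation state 3 gives a d⁸ configuration. A 5d d⁸ ion has a large crystal-field splitting; square planar leaves the high-energy d_{x²−y²} orbital empty and maximises CFSE. → square planar.

[CoBr4]^2-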